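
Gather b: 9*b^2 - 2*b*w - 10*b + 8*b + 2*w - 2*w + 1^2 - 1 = 9*b^2 + b*(-2*w - 2)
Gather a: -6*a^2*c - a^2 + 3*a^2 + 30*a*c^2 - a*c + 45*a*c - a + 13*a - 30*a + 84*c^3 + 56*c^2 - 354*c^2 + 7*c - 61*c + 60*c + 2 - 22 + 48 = a^2*(2 - 6*c) + a*(30*c^2 + 44*c - 18) + 84*c^3 - 298*c^2 + 6*c + 28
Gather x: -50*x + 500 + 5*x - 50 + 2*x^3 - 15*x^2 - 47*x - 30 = 2*x^3 - 15*x^2 - 92*x + 420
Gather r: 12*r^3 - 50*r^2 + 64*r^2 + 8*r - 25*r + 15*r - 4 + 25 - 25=12*r^3 + 14*r^2 - 2*r - 4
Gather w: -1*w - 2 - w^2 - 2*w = -w^2 - 3*w - 2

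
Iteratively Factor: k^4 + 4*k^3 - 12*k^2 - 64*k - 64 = (k + 2)*(k^3 + 2*k^2 - 16*k - 32) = (k + 2)*(k + 4)*(k^2 - 2*k - 8) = (k + 2)^2*(k + 4)*(k - 4)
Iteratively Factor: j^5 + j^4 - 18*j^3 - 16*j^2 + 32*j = (j - 4)*(j^4 + 5*j^3 + 2*j^2 - 8*j) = (j - 4)*(j + 4)*(j^3 + j^2 - 2*j) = j*(j - 4)*(j + 4)*(j^2 + j - 2) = j*(j - 4)*(j - 1)*(j + 4)*(j + 2)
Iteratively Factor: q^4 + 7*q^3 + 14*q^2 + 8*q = (q + 2)*(q^3 + 5*q^2 + 4*q) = q*(q + 2)*(q^2 + 5*q + 4) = q*(q + 1)*(q + 2)*(q + 4)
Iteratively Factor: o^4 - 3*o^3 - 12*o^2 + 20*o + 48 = (o - 3)*(o^3 - 12*o - 16) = (o - 3)*(o + 2)*(o^2 - 2*o - 8) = (o - 4)*(o - 3)*(o + 2)*(o + 2)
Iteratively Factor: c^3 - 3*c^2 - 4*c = (c + 1)*(c^2 - 4*c) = c*(c + 1)*(c - 4)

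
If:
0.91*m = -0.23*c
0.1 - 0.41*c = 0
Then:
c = 0.24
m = -0.06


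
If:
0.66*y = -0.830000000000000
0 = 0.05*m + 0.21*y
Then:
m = 5.28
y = -1.26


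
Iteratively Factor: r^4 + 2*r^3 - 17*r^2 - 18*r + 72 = (r - 3)*(r^3 + 5*r^2 - 2*r - 24) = (r - 3)*(r - 2)*(r^2 + 7*r + 12) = (r - 3)*(r - 2)*(r + 4)*(r + 3)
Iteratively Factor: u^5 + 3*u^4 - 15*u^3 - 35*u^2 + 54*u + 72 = (u - 3)*(u^4 + 6*u^3 + 3*u^2 - 26*u - 24) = (u - 3)*(u + 4)*(u^3 + 2*u^2 - 5*u - 6) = (u - 3)*(u + 1)*(u + 4)*(u^2 + u - 6) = (u - 3)*(u - 2)*(u + 1)*(u + 4)*(u + 3)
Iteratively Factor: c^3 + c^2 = (c + 1)*(c^2) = c*(c + 1)*(c)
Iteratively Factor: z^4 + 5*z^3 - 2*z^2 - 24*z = (z)*(z^3 + 5*z^2 - 2*z - 24) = z*(z + 3)*(z^2 + 2*z - 8) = z*(z + 3)*(z + 4)*(z - 2)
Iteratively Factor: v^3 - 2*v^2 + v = (v - 1)*(v^2 - v) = (v - 1)^2*(v)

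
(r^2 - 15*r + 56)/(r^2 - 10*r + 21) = (r - 8)/(r - 3)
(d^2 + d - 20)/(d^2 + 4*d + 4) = (d^2 + d - 20)/(d^2 + 4*d + 4)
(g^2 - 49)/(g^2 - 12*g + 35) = (g + 7)/(g - 5)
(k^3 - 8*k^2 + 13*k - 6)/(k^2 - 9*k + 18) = (k^2 - 2*k + 1)/(k - 3)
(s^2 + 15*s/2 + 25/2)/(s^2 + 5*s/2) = (s + 5)/s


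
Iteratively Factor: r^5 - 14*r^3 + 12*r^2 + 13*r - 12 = (r + 4)*(r^4 - 4*r^3 + 2*r^2 + 4*r - 3) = (r - 3)*(r + 4)*(r^3 - r^2 - r + 1) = (r - 3)*(r - 1)*(r + 4)*(r^2 - 1) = (r - 3)*(r - 1)*(r + 1)*(r + 4)*(r - 1)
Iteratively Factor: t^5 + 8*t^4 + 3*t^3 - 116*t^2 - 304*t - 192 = (t - 4)*(t^4 + 12*t^3 + 51*t^2 + 88*t + 48) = (t - 4)*(t + 4)*(t^3 + 8*t^2 + 19*t + 12) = (t - 4)*(t + 4)^2*(t^2 + 4*t + 3) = (t - 4)*(t + 1)*(t + 4)^2*(t + 3)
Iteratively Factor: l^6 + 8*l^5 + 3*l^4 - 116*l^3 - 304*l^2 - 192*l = (l + 4)*(l^5 + 4*l^4 - 13*l^3 - 64*l^2 - 48*l) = l*(l + 4)*(l^4 + 4*l^3 - 13*l^2 - 64*l - 48) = l*(l + 1)*(l + 4)*(l^3 + 3*l^2 - 16*l - 48) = l*(l + 1)*(l + 3)*(l + 4)*(l^2 - 16) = l*(l - 4)*(l + 1)*(l + 3)*(l + 4)*(l + 4)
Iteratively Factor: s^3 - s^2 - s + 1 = (s - 1)*(s^2 - 1) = (s - 1)*(s + 1)*(s - 1)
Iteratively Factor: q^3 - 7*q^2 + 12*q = (q)*(q^2 - 7*q + 12) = q*(q - 3)*(q - 4)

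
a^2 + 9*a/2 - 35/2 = (a - 5/2)*(a + 7)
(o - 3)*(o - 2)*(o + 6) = o^3 + o^2 - 24*o + 36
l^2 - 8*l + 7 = (l - 7)*(l - 1)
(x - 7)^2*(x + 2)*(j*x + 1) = j*x^4 - 12*j*x^3 + 21*j*x^2 + 98*j*x + x^3 - 12*x^2 + 21*x + 98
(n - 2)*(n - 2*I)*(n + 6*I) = n^3 - 2*n^2 + 4*I*n^2 + 12*n - 8*I*n - 24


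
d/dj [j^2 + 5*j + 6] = 2*j + 5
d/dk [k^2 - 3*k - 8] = 2*k - 3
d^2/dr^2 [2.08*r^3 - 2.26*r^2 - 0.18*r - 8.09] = 12.48*r - 4.52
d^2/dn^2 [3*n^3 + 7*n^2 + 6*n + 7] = 18*n + 14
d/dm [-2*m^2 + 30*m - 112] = 30 - 4*m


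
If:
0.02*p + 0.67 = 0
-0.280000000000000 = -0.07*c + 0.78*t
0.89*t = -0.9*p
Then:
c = 381.48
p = -33.50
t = 33.88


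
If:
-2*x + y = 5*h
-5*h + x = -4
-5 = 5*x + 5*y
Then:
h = 11/20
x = -5/4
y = 1/4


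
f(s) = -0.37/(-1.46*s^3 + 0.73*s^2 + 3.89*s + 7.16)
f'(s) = -0.37*(4.38*s^2 - 1.46*s - 3.89)/(-1.46*s^3 + 0.73*s^2 + 3.89*s + 7.16)^2 = (-1.6206*s^2 + 0.5402*s + 1.4393)/(-1.46*s^3 + 0.73*s^2 + 3.89*s + 7.16)^2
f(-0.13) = -0.06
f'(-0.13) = 0.03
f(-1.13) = -0.06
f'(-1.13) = -0.04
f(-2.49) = -0.02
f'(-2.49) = -0.02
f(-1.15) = -0.06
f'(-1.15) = -0.04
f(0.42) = -0.04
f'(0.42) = 0.02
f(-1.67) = -0.04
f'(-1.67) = -0.04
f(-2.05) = -0.02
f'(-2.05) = -0.03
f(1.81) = -0.05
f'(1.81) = -0.05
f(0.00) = -0.05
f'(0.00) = 0.03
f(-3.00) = -0.01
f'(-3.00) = -0.01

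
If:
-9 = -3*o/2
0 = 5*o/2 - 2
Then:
No Solution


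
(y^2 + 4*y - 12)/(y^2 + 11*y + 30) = (y - 2)/(y + 5)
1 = 1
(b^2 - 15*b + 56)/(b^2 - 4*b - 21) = (b - 8)/(b + 3)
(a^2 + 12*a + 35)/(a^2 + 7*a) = (a + 5)/a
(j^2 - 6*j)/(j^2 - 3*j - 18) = j/(j + 3)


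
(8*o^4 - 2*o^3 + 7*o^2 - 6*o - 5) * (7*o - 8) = 56*o^5 - 78*o^4 + 65*o^3 - 98*o^2 + 13*o + 40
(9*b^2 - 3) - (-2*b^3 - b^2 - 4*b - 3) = 2*b^3 + 10*b^2 + 4*b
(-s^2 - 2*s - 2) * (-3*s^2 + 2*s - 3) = 3*s^4 + 4*s^3 + 5*s^2 + 2*s + 6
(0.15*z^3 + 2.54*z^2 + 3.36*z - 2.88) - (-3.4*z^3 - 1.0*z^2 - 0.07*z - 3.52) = 3.55*z^3 + 3.54*z^2 + 3.43*z + 0.64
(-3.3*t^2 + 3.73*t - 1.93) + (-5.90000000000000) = -3.3*t^2 + 3.73*t - 7.83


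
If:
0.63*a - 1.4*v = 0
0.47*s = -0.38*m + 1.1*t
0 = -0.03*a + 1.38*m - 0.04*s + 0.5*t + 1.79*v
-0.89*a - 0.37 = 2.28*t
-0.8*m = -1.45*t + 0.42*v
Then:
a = -0.67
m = 0.34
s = -0.04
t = 0.10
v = -0.30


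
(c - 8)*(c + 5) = c^2 - 3*c - 40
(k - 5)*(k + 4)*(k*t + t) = k^3*t - 21*k*t - 20*t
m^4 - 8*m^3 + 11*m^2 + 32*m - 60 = (m - 5)*(m - 3)*(m - 2)*(m + 2)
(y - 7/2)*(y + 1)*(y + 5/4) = y^3 - 5*y^2/4 - 53*y/8 - 35/8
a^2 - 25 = (a - 5)*(a + 5)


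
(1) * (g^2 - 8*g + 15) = g^2 - 8*g + 15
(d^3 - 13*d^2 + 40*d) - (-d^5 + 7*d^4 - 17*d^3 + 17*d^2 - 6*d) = d^5 - 7*d^4 + 18*d^3 - 30*d^2 + 46*d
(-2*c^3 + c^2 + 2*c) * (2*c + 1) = -4*c^4 + 5*c^2 + 2*c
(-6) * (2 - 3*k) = 18*k - 12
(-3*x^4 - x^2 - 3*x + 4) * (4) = -12*x^4 - 4*x^2 - 12*x + 16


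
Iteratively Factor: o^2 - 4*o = (o - 4)*(o)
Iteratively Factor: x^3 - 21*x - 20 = (x + 4)*(x^2 - 4*x - 5) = (x - 5)*(x + 4)*(x + 1)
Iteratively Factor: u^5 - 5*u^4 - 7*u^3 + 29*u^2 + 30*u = (u + 1)*(u^4 - 6*u^3 - u^2 + 30*u) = (u - 3)*(u + 1)*(u^3 - 3*u^2 - 10*u) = (u - 5)*(u - 3)*(u + 1)*(u^2 + 2*u) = u*(u - 5)*(u - 3)*(u + 1)*(u + 2)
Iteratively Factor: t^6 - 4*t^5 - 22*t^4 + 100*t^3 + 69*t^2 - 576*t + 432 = (t + 3)*(t^5 - 7*t^4 - t^3 + 103*t^2 - 240*t + 144) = (t - 3)*(t + 3)*(t^4 - 4*t^3 - 13*t^2 + 64*t - 48) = (t - 3)^2*(t + 3)*(t^3 - t^2 - 16*t + 16) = (t - 4)*(t - 3)^2*(t + 3)*(t^2 + 3*t - 4) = (t - 4)*(t - 3)^2*(t + 3)*(t + 4)*(t - 1)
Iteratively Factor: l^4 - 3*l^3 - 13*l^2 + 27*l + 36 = (l + 1)*(l^3 - 4*l^2 - 9*l + 36) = (l - 4)*(l + 1)*(l^2 - 9) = (l - 4)*(l + 1)*(l + 3)*(l - 3)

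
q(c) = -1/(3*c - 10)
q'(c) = 3/(3*c - 10)^2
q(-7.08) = 0.03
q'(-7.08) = 0.00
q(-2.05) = 0.06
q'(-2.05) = 0.01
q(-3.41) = 0.05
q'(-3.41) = 0.01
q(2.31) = 0.33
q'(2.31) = 0.32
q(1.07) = 0.15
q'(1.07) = 0.07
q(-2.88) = 0.05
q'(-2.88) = 0.01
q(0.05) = 0.10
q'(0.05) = 0.03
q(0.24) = 0.11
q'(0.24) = 0.03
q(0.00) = 0.10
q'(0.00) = 0.03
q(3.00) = 1.00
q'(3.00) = 3.00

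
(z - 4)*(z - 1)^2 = z^3 - 6*z^2 + 9*z - 4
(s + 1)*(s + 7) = s^2 + 8*s + 7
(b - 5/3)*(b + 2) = b^2 + b/3 - 10/3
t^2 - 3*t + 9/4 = (t - 3/2)^2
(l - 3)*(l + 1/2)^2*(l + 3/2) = l^4 - l^3/2 - 23*l^2/4 - 39*l/8 - 9/8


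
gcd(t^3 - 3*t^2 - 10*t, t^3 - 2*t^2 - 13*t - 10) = t^2 - 3*t - 10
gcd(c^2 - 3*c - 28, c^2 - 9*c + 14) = c - 7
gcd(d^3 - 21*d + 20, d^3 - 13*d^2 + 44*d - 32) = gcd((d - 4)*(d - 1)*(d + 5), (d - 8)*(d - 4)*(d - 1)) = d^2 - 5*d + 4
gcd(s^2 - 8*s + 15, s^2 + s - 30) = s - 5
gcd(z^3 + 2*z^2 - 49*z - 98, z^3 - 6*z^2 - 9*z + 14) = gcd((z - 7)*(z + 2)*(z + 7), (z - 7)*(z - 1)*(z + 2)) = z^2 - 5*z - 14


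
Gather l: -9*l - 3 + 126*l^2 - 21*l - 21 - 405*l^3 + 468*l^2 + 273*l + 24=-405*l^3 + 594*l^2 + 243*l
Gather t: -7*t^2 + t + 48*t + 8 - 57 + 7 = -7*t^2 + 49*t - 42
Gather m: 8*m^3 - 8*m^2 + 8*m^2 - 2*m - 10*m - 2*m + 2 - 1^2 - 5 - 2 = 8*m^3 - 14*m - 6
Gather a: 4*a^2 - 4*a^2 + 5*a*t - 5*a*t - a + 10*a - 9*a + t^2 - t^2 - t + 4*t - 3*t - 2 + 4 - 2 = 0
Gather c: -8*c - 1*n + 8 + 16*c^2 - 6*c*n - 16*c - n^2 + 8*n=16*c^2 + c*(-6*n - 24) - n^2 + 7*n + 8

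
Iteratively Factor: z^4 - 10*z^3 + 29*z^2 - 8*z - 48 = (z - 3)*(z^3 - 7*z^2 + 8*z + 16) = (z - 4)*(z - 3)*(z^2 - 3*z - 4) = (z - 4)*(z - 3)*(z + 1)*(z - 4)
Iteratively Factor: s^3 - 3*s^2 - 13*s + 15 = (s - 5)*(s^2 + 2*s - 3) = (s - 5)*(s + 3)*(s - 1)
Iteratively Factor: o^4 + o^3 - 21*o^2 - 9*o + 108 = (o - 3)*(o^3 + 4*o^2 - 9*o - 36) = (o - 3)*(o + 3)*(o^2 + o - 12) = (o - 3)*(o + 3)*(o + 4)*(o - 3)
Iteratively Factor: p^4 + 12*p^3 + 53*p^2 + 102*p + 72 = (p + 4)*(p^3 + 8*p^2 + 21*p + 18) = (p + 3)*(p + 4)*(p^2 + 5*p + 6) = (p + 2)*(p + 3)*(p + 4)*(p + 3)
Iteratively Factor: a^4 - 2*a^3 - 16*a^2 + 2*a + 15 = (a + 3)*(a^3 - 5*a^2 - a + 5) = (a - 5)*(a + 3)*(a^2 - 1) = (a - 5)*(a - 1)*(a + 3)*(a + 1)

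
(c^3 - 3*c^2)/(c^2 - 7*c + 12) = c^2/(c - 4)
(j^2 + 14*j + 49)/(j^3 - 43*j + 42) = (j + 7)/(j^2 - 7*j + 6)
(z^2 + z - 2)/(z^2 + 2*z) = (z - 1)/z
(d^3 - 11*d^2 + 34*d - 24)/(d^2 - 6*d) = d - 5 + 4/d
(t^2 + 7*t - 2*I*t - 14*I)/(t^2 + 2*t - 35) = (t - 2*I)/(t - 5)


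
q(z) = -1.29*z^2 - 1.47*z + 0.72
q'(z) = -2.58*z - 1.47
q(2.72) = -12.82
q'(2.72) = -8.49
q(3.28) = -17.98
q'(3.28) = -9.93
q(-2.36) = -3.00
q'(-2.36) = 4.62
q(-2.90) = -5.87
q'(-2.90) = 6.01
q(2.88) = -14.21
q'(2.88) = -8.90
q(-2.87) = -5.69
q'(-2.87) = 5.93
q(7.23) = -77.34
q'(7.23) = -20.12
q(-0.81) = 1.06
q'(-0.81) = 0.62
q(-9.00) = -90.54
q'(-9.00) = 21.75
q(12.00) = -202.68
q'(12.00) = -32.43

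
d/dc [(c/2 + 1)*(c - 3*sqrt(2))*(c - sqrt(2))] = 3*c^2/2 - 4*sqrt(2)*c + 2*c - 4*sqrt(2) + 3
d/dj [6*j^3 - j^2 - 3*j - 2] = 18*j^2 - 2*j - 3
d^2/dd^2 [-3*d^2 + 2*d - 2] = -6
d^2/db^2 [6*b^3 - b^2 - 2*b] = 36*b - 2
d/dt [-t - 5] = -1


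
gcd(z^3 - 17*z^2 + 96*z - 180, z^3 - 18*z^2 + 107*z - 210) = z^2 - 11*z + 30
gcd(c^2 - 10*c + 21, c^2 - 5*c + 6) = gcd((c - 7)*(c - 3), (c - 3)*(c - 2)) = c - 3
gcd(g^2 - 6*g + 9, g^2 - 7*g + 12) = g - 3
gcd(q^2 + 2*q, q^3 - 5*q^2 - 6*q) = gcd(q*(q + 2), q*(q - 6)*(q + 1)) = q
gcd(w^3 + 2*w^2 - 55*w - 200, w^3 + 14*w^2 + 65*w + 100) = w^2 + 10*w + 25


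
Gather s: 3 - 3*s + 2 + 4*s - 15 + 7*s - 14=8*s - 24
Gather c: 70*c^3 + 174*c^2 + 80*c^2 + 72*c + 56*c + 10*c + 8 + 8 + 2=70*c^3 + 254*c^2 + 138*c + 18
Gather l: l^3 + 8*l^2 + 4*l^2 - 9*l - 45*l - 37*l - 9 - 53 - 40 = l^3 + 12*l^2 - 91*l - 102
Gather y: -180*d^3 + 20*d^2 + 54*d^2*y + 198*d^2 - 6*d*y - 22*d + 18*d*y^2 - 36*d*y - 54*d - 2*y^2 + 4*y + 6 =-180*d^3 + 218*d^2 - 76*d + y^2*(18*d - 2) + y*(54*d^2 - 42*d + 4) + 6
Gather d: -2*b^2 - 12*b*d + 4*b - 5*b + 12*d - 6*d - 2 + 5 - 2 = -2*b^2 - b + d*(6 - 12*b) + 1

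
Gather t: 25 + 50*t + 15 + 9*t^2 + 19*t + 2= 9*t^2 + 69*t + 42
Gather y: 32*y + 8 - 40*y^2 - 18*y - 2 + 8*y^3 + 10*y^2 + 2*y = 8*y^3 - 30*y^2 + 16*y + 6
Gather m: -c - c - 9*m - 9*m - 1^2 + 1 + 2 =-2*c - 18*m + 2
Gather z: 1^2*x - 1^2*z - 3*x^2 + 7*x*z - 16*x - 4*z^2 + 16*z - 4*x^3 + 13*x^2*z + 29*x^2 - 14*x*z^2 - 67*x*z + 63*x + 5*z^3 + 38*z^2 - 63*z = -4*x^3 + 26*x^2 + 48*x + 5*z^3 + z^2*(34 - 14*x) + z*(13*x^2 - 60*x - 48)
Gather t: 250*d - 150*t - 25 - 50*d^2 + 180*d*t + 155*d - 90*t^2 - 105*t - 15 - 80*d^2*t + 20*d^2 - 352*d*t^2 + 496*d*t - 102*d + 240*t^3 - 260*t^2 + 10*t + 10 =-30*d^2 + 303*d + 240*t^3 + t^2*(-352*d - 350) + t*(-80*d^2 + 676*d - 245) - 30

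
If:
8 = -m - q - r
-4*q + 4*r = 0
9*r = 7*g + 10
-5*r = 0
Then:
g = -10/7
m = -8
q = 0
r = 0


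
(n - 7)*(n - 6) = n^2 - 13*n + 42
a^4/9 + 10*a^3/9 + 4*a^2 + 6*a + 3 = (a/3 + 1)^2*(a + 1)*(a + 3)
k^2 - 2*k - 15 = (k - 5)*(k + 3)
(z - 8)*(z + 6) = z^2 - 2*z - 48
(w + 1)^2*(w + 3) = w^3 + 5*w^2 + 7*w + 3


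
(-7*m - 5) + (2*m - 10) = -5*m - 15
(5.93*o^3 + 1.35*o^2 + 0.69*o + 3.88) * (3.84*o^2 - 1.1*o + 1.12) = 22.7712*o^5 - 1.339*o^4 + 7.8062*o^3 + 15.6522*o^2 - 3.4952*o + 4.3456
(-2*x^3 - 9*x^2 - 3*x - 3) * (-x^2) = 2*x^5 + 9*x^4 + 3*x^3 + 3*x^2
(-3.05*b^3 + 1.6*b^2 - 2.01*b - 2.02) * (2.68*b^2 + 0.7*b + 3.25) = -8.174*b^5 + 2.153*b^4 - 14.1793*b^3 - 1.6206*b^2 - 7.9465*b - 6.565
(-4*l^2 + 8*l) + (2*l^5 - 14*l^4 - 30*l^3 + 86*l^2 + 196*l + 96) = 2*l^5 - 14*l^4 - 30*l^3 + 82*l^2 + 204*l + 96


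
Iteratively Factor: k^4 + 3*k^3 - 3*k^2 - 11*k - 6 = (k + 1)*(k^3 + 2*k^2 - 5*k - 6) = (k + 1)^2*(k^2 + k - 6) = (k + 1)^2*(k + 3)*(k - 2)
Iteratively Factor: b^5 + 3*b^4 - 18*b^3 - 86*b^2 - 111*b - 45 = (b + 1)*(b^4 + 2*b^3 - 20*b^2 - 66*b - 45) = (b - 5)*(b + 1)*(b^3 + 7*b^2 + 15*b + 9) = (b - 5)*(b + 1)^2*(b^2 + 6*b + 9) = (b - 5)*(b + 1)^2*(b + 3)*(b + 3)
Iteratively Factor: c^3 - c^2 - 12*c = (c + 3)*(c^2 - 4*c) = (c - 4)*(c + 3)*(c)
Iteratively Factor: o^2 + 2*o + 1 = (o + 1)*(o + 1)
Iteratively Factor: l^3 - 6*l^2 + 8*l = (l - 4)*(l^2 - 2*l) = l*(l - 4)*(l - 2)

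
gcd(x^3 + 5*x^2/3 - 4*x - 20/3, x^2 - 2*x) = x - 2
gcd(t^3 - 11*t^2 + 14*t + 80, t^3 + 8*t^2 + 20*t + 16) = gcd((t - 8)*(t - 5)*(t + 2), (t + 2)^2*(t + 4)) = t + 2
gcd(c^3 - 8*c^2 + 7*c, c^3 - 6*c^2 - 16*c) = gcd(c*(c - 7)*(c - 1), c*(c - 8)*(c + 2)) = c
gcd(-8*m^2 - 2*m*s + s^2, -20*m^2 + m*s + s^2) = -4*m + s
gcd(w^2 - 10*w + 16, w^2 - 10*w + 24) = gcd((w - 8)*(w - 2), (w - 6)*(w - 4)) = 1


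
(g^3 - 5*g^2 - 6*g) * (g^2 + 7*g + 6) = g^5 + 2*g^4 - 35*g^3 - 72*g^2 - 36*g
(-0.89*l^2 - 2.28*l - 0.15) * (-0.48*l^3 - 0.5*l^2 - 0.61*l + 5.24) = 0.4272*l^5 + 1.5394*l^4 + 1.7549*l^3 - 3.1978*l^2 - 11.8557*l - 0.786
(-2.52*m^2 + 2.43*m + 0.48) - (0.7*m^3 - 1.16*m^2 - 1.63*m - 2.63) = -0.7*m^3 - 1.36*m^2 + 4.06*m + 3.11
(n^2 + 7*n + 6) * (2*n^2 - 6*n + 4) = 2*n^4 + 8*n^3 - 26*n^2 - 8*n + 24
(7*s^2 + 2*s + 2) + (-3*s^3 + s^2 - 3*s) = -3*s^3 + 8*s^2 - s + 2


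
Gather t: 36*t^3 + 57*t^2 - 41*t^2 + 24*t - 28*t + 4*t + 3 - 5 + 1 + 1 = 36*t^3 + 16*t^2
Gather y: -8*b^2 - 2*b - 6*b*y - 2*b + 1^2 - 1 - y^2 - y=-8*b^2 - 4*b - y^2 + y*(-6*b - 1)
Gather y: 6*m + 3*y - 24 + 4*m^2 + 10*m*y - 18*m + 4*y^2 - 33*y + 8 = 4*m^2 - 12*m + 4*y^2 + y*(10*m - 30) - 16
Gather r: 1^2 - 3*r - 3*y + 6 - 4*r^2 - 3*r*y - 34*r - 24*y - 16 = -4*r^2 + r*(-3*y - 37) - 27*y - 9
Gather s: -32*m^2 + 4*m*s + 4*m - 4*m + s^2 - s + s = -32*m^2 + 4*m*s + s^2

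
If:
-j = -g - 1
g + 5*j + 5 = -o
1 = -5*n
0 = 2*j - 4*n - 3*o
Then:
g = -41/25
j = -16/25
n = -1/5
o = -4/25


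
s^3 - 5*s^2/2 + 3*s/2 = s*(s - 3/2)*(s - 1)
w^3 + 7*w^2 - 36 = (w - 2)*(w + 3)*(w + 6)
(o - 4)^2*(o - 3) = o^3 - 11*o^2 + 40*o - 48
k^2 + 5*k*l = k*(k + 5*l)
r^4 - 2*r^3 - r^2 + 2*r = r*(r - 2)*(r - 1)*(r + 1)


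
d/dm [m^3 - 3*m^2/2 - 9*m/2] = 3*m^2 - 3*m - 9/2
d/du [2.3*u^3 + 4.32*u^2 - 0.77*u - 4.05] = 6.9*u^2 + 8.64*u - 0.77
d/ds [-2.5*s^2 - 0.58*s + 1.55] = -5.0*s - 0.58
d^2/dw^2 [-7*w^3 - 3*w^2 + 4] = -42*w - 6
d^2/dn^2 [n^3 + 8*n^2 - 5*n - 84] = 6*n + 16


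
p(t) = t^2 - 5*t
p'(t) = 2*t - 5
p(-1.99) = 13.91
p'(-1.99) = -8.98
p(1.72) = -5.64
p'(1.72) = -1.56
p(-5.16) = 52.43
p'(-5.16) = -15.32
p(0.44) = -2.01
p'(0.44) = -4.12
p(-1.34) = 8.50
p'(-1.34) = -7.68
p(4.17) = -3.46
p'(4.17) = 3.34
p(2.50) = -6.25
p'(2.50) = 0.00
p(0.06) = -0.30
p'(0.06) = -4.88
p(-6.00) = 66.00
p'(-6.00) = -17.00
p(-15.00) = 300.00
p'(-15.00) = -35.00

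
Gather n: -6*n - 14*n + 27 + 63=90 - 20*n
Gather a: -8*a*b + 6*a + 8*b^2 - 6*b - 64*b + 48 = a*(6 - 8*b) + 8*b^2 - 70*b + 48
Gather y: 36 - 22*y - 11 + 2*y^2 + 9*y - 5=2*y^2 - 13*y + 20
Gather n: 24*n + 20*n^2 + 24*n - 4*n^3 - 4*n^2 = -4*n^3 + 16*n^2 + 48*n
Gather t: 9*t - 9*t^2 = -9*t^2 + 9*t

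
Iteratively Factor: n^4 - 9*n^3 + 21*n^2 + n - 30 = (n + 1)*(n^3 - 10*n^2 + 31*n - 30) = (n - 2)*(n + 1)*(n^2 - 8*n + 15) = (n - 3)*(n - 2)*(n + 1)*(n - 5)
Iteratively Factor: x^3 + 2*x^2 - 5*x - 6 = (x + 1)*(x^2 + x - 6) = (x - 2)*(x + 1)*(x + 3)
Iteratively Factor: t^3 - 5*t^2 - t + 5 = (t - 5)*(t^2 - 1) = (t - 5)*(t - 1)*(t + 1)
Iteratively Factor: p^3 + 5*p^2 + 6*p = (p)*(p^2 + 5*p + 6) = p*(p + 2)*(p + 3)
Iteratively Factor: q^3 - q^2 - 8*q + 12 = (q + 3)*(q^2 - 4*q + 4) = (q - 2)*(q + 3)*(q - 2)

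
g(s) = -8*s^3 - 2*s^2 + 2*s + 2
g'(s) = -24*s^2 - 4*s + 2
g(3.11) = -251.77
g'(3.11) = -242.57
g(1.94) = -60.06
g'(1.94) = -96.09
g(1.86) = -52.68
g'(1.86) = -88.47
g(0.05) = 2.09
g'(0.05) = 1.74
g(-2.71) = 141.11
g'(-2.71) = -163.42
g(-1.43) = 18.44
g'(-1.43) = -41.36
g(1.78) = -45.89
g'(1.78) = -81.16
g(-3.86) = 424.58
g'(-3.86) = -340.15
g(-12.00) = 13514.00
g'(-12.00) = -3406.00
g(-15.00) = 26522.00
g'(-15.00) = -5338.00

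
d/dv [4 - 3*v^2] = -6*v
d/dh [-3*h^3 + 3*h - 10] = 3 - 9*h^2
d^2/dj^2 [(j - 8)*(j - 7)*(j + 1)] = 6*j - 28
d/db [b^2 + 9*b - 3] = 2*b + 9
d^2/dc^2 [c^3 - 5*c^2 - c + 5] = 6*c - 10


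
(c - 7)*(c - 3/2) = c^2 - 17*c/2 + 21/2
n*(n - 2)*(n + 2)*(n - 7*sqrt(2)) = n^4 - 7*sqrt(2)*n^3 - 4*n^2 + 28*sqrt(2)*n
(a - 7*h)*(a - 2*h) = a^2 - 9*a*h + 14*h^2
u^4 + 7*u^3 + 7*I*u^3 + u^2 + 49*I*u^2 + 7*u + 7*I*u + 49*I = (u + 7)*(u - I)*(u + I)*(u + 7*I)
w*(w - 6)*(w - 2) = w^3 - 8*w^2 + 12*w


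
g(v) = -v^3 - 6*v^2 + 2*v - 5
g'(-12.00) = -286.00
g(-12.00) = 835.00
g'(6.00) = -178.00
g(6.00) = -425.00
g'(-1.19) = 12.03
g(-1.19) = -14.19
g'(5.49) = -154.30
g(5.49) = -340.33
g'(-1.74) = 13.80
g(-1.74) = -21.38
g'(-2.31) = 13.71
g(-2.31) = -29.31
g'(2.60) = -49.48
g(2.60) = -57.94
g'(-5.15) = -15.77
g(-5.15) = -37.84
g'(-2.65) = 12.73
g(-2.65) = -33.83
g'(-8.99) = -132.58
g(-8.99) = 218.67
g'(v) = -3*v^2 - 12*v + 2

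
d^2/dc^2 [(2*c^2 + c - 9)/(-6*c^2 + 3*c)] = 2*(-8*c^3 + 108*c^2 - 54*c + 9)/(3*c^3*(8*c^3 - 12*c^2 + 6*c - 1))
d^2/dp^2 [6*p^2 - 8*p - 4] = 12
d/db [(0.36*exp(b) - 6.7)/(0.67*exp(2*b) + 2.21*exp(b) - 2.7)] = (-0.2412*exp(2*b) + 8.978*exp(b) + 13.835)*exp(b)/(0.4489*exp(4*b) + 2.9614*exp(3*b) + 1.2661*exp(2*b) - 11.934*exp(b) + 7.29)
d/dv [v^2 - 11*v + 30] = 2*v - 11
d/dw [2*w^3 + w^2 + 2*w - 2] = 6*w^2 + 2*w + 2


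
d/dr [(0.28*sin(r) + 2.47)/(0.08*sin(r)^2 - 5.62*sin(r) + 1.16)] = (-0.0224*sin(r)^2 - 0.3952*sin(r) + 14.2062)*cos(r)/(0.0064*sin(r)^4 - 0.8992*sin(r)^3 + 31.77*sin(r)^2 - 13.0384*sin(r) + 1.3456)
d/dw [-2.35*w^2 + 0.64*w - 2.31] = 0.64 - 4.7*w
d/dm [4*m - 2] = 4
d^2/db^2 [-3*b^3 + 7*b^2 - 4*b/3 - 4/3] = 14 - 18*b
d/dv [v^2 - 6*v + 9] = 2*v - 6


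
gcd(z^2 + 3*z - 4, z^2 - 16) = z + 4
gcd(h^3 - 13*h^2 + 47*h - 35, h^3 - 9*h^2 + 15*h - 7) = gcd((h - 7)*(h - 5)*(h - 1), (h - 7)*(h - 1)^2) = h^2 - 8*h + 7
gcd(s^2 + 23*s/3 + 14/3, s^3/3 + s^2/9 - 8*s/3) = 1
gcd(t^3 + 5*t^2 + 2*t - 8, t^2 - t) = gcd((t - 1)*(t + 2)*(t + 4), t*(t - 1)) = t - 1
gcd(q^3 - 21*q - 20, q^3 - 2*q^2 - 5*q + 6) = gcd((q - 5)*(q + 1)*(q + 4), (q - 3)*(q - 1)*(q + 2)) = 1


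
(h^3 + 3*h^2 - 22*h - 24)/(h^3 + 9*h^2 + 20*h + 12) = (h - 4)/(h + 2)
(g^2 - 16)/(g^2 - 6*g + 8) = (g + 4)/(g - 2)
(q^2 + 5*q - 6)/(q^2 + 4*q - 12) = (q - 1)/(q - 2)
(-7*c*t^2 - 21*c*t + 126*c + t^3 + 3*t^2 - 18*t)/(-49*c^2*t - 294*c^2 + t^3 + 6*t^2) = (t - 3)/(7*c + t)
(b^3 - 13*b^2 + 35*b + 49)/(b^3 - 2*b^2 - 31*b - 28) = (b - 7)/(b + 4)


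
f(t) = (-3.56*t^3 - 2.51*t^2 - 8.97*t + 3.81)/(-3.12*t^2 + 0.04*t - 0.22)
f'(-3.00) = 0.75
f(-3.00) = -3.67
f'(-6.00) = 1.05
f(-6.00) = -6.53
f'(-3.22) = 0.80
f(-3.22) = -3.84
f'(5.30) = 1.06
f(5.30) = 7.35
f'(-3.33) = 0.83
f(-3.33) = -3.93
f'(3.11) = 0.94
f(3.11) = 5.13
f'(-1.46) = -0.79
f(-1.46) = -3.27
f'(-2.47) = 0.54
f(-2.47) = -3.32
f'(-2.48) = 0.54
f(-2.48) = -3.33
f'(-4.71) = 0.99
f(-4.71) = -5.20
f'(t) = (6.24*t - 0.04)*(-3.56*t^3 - 2.51*t^2 - 8.97*t + 3.81)/(-3.12*t^2 + 0.04*t - 0.22)^2 + (-10.68*t^2 - 5.02*t - 8.97)/(-3.12*t^2 + 0.04*t - 0.22)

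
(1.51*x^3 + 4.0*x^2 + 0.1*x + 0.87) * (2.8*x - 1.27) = 4.228*x^4 + 9.2823*x^3 - 4.8*x^2 + 2.309*x - 1.1049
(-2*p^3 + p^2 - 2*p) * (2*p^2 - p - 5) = -4*p^5 + 4*p^4 + 5*p^3 - 3*p^2 + 10*p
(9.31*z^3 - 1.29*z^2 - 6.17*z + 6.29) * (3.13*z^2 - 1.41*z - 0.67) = 29.1403*z^5 - 17.1648*z^4 - 23.7309*z^3 + 29.2517*z^2 - 4.735*z - 4.2143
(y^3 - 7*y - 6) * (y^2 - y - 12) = y^5 - y^4 - 19*y^3 + y^2 + 90*y + 72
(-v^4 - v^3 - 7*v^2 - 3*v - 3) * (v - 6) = -v^5 + 5*v^4 - v^3 + 39*v^2 + 15*v + 18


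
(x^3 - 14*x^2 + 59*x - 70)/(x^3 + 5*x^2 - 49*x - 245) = (x^2 - 7*x + 10)/(x^2 + 12*x + 35)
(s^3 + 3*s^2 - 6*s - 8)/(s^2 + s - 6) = (s^2 + 5*s + 4)/(s + 3)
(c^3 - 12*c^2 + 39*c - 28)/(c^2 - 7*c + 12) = (c^2 - 8*c + 7)/(c - 3)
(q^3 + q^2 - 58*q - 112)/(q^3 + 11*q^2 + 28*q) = (q^2 - 6*q - 16)/(q*(q + 4))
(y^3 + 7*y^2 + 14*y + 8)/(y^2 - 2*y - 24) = (y^2 + 3*y + 2)/(y - 6)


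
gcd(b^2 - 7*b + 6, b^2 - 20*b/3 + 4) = b - 6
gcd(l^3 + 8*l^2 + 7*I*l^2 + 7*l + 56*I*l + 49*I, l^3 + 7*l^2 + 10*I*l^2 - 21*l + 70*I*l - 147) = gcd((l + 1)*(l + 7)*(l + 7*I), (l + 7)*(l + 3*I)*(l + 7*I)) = l^2 + l*(7 + 7*I) + 49*I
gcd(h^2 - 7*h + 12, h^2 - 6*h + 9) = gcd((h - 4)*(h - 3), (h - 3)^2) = h - 3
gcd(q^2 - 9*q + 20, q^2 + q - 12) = 1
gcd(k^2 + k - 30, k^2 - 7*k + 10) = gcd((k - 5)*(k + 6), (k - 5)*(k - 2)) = k - 5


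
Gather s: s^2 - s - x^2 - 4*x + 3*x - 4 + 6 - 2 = s^2 - s - x^2 - x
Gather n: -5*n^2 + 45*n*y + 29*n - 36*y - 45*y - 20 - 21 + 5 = -5*n^2 + n*(45*y + 29) - 81*y - 36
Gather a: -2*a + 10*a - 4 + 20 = 8*a + 16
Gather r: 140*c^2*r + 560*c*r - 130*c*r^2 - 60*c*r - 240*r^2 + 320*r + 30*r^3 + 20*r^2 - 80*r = 30*r^3 + r^2*(-130*c - 220) + r*(140*c^2 + 500*c + 240)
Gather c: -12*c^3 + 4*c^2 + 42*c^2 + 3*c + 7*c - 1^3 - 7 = -12*c^3 + 46*c^2 + 10*c - 8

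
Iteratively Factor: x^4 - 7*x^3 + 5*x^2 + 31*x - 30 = (x - 3)*(x^3 - 4*x^2 - 7*x + 10) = (x - 3)*(x - 1)*(x^2 - 3*x - 10) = (x - 5)*(x - 3)*(x - 1)*(x + 2)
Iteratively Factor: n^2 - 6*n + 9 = (n - 3)*(n - 3)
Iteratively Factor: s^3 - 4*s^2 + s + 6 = (s + 1)*(s^2 - 5*s + 6) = (s - 2)*(s + 1)*(s - 3)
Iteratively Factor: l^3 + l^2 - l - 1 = (l - 1)*(l^2 + 2*l + 1) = (l - 1)*(l + 1)*(l + 1)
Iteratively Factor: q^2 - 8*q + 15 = (q - 3)*(q - 5)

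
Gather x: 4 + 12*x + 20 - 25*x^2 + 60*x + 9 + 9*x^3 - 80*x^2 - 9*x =9*x^3 - 105*x^2 + 63*x + 33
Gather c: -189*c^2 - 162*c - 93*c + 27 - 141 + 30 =-189*c^2 - 255*c - 84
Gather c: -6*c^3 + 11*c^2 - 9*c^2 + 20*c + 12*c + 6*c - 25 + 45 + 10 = -6*c^3 + 2*c^2 + 38*c + 30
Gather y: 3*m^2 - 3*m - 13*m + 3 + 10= 3*m^2 - 16*m + 13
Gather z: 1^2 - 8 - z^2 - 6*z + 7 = -z^2 - 6*z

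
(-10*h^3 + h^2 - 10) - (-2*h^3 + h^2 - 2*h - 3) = -8*h^3 + 2*h - 7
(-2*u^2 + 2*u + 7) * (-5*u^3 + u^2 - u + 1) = 10*u^5 - 12*u^4 - 31*u^3 + 3*u^2 - 5*u + 7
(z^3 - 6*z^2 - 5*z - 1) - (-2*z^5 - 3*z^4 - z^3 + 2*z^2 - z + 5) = 2*z^5 + 3*z^4 + 2*z^3 - 8*z^2 - 4*z - 6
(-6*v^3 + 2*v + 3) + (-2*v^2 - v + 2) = -6*v^3 - 2*v^2 + v + 5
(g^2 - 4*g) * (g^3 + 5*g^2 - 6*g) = g^5 + g^4 - 26*g^3 + 24*g^2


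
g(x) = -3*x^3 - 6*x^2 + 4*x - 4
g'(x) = -9*x^2 - 12*x + 4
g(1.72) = -30.14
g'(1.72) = -43.27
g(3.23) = -154.77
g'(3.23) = -128.66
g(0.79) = -6.06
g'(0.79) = -11.10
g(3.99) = -274.12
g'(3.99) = -187.16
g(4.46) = -371.66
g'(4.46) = -228.54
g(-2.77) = 2.64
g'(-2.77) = -31.82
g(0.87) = -7.04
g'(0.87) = -13.25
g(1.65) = -27.21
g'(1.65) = -40.30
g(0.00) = -4.00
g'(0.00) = 4.00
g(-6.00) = 404.00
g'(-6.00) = -248.00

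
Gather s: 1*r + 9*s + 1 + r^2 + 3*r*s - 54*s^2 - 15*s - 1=r^2 + r - 54*s^2 + s*(3*r - 6)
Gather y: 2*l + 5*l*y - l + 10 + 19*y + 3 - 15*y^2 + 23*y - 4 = l - 15*y^2 + y*(5*l + 42) + 9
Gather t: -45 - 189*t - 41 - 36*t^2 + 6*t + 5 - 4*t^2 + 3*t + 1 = -40*t^2 - 180*t - 80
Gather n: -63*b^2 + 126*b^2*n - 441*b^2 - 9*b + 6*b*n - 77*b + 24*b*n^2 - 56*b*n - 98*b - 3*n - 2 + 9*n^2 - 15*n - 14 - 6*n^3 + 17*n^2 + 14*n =-504*b^2 - 184*b - 6*n^3 + n^2*(24*b + 26) + n*(126*b^2 - 50*b - 4) - 16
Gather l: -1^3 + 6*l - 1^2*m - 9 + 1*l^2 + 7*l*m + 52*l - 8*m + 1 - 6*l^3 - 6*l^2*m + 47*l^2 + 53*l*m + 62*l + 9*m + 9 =-6*l^3 + l^2*(48 - 6*m) + l*(60*m + 120)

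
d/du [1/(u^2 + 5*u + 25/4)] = 16*(-2*u - 5)/(4*u^2 + 20*u + 25)^2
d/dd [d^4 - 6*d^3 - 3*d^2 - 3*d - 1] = 4*d^3 - 18*d^2 - 6*d - 3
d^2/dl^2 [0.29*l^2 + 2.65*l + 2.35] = 0.580000000000000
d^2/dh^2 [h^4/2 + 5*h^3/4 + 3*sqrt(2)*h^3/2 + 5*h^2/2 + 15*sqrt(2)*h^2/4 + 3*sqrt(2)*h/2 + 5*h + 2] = 6*h^2 + 15*h/2 + 9*sqrt(2)*h + 5 + 15*sqrt(2)/2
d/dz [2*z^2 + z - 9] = 4*z + 1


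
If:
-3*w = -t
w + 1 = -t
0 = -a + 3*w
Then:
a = -3/4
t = -3/4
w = -1/4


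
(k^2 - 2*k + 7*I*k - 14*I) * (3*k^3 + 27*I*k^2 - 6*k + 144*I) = 3*k^5 - 6*k^4 + 48*I*k^4 - 195*k^3 - 96*I*k^3 + 390*k^2 + 102*I*k^2 - 1008*k - 204*I*k + 2016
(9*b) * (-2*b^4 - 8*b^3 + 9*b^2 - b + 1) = -18*b^5 - 72*b^4 + 81*b^3 - 9*b^2 + 9*b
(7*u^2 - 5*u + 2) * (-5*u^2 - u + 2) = -35*u^4 + 18*u^3 + 9*u^2 - 12*u + 4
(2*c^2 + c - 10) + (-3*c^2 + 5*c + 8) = -c^2 + 6*c - 2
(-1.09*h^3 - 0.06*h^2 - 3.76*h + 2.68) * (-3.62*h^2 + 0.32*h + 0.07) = 3.9458*h^5 - 0.1316*h^4 + 13.5157*h^3 - 10.909*h^2 + 0.5944*h + 0.1876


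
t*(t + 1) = t^2 + t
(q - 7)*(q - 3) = q^2 - 10*q + 21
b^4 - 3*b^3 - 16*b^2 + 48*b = b*(b - 4)*(b - 3)*(b + 4)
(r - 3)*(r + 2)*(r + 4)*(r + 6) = r^4 + 9*r^3 + 8*r^2 - 84*r - 144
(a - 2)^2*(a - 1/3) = a^3 - 13*a^2/3 + 16*a/3 - 4/3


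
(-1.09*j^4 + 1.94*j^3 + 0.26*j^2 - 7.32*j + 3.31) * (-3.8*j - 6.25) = 4.142*j^5 - 0.559499999999999*j^4 - 13.113*j^3 + 26.191*j^2 + 33.172*j - 20.6875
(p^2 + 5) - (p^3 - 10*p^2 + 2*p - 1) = -p^3 + 11*p^2 - 2*p + 6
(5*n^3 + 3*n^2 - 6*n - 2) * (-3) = -15*n^3 - 9*n^2 + 18*n + 6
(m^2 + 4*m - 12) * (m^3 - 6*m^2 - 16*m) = m^5 - 2*m^4 - 52*m^3 + 8*m^2 + 192*m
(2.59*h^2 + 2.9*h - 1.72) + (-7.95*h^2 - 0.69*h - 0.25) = -5.36*h^2 + 2.21*h - 1.97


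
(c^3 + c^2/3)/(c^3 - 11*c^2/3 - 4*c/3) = c/(c - 4)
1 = 1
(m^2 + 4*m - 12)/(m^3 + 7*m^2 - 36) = 1/(m + 3)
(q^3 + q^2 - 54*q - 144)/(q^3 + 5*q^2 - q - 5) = (q^3 + q^2 - 54*q - 144)/(q^3 + 5*q^2 - q - 5)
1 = 1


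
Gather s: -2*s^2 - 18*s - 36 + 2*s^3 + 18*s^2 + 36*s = 2*s^3 + 16*s^2 + 18*s - 36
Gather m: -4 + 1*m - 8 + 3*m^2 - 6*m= 3*m^2 - 5*m - 12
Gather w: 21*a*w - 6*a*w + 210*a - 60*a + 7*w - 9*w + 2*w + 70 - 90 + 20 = 15*a*w + 150*a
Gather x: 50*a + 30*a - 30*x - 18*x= 80*a - 48*x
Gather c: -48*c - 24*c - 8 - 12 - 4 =-72*c - 24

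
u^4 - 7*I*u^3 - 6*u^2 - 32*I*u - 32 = (u - 4*I)^2*(u - I)*(u + 2*I)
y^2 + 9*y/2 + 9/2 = (y + 3/2)*(y + 3)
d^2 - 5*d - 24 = (d - 8)*(d + 3)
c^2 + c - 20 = (c - 4)*(c + 5)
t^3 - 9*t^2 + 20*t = t*(t - 5)*(t - 4)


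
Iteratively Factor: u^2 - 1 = (u - 1)*(u + 1)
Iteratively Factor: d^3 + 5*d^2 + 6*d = (d)*(d^2 + 5*d + 6) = d*(d + 3)*(d + 2)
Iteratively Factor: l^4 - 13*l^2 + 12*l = (l - 3)*(l^3 + 3*l^2 - 4*l) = l*(l - 3)*(l^2 + 3*l - 4) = l*(l - 3)*(l + 4)*(l - 1)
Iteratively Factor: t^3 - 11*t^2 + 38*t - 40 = (t - 4)*(t^2 - 7*t + 10) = (t - 5)*(t - 4)*(t - 2)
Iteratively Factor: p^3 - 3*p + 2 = (p + 2)*(p^2 - 2*p + 1) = (p - 1)*(p + 2)*(p - 1)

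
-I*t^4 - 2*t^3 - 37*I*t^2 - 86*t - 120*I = (t - 5*I)*(t - 4*I)*(t + 6*I)*(-I*t + 1)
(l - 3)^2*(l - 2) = l^3 - 8*l^2 + 21*l - 18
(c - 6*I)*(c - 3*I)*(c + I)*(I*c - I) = I*c^4 + 8*c^3 - I*c^3 - 8*c^2 - 9*I*c^2 + 18*c + 9*I*c - 18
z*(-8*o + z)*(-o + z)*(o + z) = 8*o^3*z - o^2*z^2 - 8*o*z^3 + z^4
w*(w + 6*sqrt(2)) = w^2 + 6*sqrt(2)*w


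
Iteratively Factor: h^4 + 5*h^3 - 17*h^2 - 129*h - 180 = (h + 3)*(h^3 + 2*h^2 - 23*h - 60) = (h - 5)*(h + 3)*(h^2 + 7*h + 12) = (h - 5)*(h + 3)*(h + 4)*(h + 3)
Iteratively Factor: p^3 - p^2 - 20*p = (p - 5)*(p^2 + 4*p) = p*(p - 5)*(p + 4)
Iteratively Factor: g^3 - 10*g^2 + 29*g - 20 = (g - 1)*(g^2 - 9*g + 20) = (g - 4)*(g - 1)*(g - 5)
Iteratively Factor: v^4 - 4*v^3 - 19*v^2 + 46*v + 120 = (v - 5)*(v^3 + v^2 - 14*v - 24) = (v - 5)*(v + 3)*(v^2 - 2*v - 8) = (v - 5)*(v + 2)*(v + 3)*(v - 4)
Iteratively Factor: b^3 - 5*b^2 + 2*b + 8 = (b + 1)*(b^2 - 6*b + 8) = (b - 4)*(b + 1)*(b - 2)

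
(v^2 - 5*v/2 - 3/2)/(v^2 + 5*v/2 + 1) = (v - 3)/(v + 2)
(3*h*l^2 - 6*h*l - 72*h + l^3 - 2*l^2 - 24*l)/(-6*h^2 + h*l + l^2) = (-l^2 + 2*l + 24)/(2*h - l)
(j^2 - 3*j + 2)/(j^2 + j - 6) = (j - 1)/(j + 3)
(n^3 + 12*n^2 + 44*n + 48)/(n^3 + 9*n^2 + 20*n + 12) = (n + 4)/(n + 1)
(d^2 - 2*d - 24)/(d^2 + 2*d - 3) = (d^2 - 2*d - 24)/(d^2 + 2*d - 3)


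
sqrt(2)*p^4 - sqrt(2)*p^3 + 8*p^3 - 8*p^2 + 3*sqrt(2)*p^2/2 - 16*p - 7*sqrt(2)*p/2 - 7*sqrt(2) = (p - 2)*(p + sqrt(2)/2)*(p + 7*sqrt(2)/2)*(sqrt(2)*p + sqrt(2))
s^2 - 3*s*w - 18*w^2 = (s - 6*w)*(s + 3*w)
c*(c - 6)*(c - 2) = c^3 - 8*c^2 + 12*c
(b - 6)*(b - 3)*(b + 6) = b^3 - 3*b^2 - 36*b + 108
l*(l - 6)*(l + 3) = l^3 - 3*l^2 - 18*l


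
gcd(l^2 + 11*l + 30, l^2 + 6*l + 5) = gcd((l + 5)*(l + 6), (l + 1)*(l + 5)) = l + 5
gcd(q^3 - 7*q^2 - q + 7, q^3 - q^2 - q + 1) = q^2 - 1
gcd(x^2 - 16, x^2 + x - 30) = 1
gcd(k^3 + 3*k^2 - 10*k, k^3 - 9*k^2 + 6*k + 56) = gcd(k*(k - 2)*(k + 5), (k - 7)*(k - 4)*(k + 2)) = 1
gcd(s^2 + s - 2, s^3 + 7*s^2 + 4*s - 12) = s^2 + s - 2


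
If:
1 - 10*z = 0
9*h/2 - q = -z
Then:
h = 2*q/9 - 1/45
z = 1/10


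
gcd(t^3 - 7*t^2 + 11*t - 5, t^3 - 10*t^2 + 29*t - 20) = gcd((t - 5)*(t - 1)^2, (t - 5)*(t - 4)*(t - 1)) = t^2 - 6*t + 5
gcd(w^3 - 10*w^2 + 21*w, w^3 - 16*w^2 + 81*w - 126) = w^2 - 10*w + 21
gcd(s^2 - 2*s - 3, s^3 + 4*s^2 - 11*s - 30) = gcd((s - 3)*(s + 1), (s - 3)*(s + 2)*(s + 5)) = s - 3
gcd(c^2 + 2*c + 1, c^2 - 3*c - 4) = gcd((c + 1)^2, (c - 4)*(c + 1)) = c + 1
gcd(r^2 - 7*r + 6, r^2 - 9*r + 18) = r - 6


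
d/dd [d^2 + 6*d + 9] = 2*d + 6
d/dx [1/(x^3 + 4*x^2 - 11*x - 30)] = (-3*x^2 - 8*x + 11)/(x^3 + 4*x^2 - 11*x - 30)^2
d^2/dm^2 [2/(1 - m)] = -4/(m - 1)^3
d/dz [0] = 0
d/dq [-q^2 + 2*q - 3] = 2 - 2*q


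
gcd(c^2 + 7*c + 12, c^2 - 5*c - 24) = c + 3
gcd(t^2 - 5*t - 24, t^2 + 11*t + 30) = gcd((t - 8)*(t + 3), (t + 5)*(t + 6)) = 1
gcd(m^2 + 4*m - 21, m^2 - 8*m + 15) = m - 3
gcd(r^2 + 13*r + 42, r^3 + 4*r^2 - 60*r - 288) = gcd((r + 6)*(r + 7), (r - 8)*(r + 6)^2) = r + 6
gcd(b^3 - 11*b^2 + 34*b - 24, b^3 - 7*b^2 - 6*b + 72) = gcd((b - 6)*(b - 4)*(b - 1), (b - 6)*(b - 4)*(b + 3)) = b^2 - 10*b + 24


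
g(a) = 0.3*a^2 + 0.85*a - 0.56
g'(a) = 0.6*a + 0.85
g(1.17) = 0.85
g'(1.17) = 1.55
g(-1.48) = -1.16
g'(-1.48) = -0.04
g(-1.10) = -1.13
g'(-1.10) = 0.19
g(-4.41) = 1.53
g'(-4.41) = -1.80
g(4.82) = 10.51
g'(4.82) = 3.74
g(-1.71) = -1.14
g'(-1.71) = -0.18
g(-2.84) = -0.55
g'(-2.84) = -0.85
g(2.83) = 4.25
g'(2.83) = 2.55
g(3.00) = 4.69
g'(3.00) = 2.65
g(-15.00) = 54.19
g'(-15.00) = -8.15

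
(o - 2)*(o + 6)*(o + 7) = o^3 + 11*o^2 + 16*o - 84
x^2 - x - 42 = (x - 7)*(x + 6)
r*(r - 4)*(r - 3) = r^3 - 7*r^2 + 12*r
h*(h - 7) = h^2 - 7*h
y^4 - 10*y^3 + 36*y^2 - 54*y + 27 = (y - 3)^3*(y - 1)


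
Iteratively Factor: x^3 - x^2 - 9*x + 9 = (x - 1)*(x^2 - 9) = (x - 1)*(x + 3)*(x - 3)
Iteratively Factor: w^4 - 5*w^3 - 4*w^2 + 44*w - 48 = (w - 2)*(w^3 - 3*w^2 - 10*w + 24) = (w - 2)^2*(w^2 - w - 12) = (w - 4)*(w - 2)^2*(w + 3)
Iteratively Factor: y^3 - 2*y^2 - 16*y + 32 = (y - 4)*(y^2 + 2*y - 8) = (y - 4)*(y + 4)*(y - 2)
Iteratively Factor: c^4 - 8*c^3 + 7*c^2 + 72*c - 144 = (c - 4)*(c^3 - 4*c^2 - 9*c + 36) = (c - 4)^2*(c^2 - 9) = (c - 4)^2*(c + 3)*(c - 3)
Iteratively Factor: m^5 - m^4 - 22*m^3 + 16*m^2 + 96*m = (m - 4)*(m^4 + 3*m^3 - 10*m^2 - 24*m) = (m - 4)*(m + 4)*(m^3 - m^2 - 6*m) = m*(m - 4)*(m + 4)*(m^2 - m - 6) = m*(m - 4)*(m + 2)*(m + 4)*(m - 3)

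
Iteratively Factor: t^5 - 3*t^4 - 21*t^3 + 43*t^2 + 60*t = (t - 3)*(t^4 - 21*t^2 - 20*t) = t*(t - 3)*(t^3 - 21*t - 20) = t*(t - 5)*(t - 3)*(t^2 + 5*t + 4) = t*(t - 5)*(t - 3)*(t + 4)*(t + 1)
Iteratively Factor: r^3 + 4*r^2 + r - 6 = (r - 1)*(r^2 + 5*r + 6) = (r - 1)*(r + 2)*(r + 3)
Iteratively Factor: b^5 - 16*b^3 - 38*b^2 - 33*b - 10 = (b + 2)*(b^4 - 2*b^3 - 12*b^2 - 14*b - 5) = (b + 1)*(b + 2)*(b^3 - 3*b^2 - 9*b - 5) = (b - 5)*(b + 1)*(b + 2)*(b^2 + 2*b + 1) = (b - 5)*(b + 1)^2*(b + 2)*(b + 1)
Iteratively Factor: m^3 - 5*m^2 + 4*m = (m)*(m^2 - 5*m + 4) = m*(m - 1)*(m - 4)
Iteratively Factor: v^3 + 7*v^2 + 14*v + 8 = (v + 2)*(v^2 + 5*v + 4) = (v + 2)*(v + 4)*(v + 1)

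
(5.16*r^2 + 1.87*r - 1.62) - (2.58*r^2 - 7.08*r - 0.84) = 2.58*r^2 + 8.95*r - 0.78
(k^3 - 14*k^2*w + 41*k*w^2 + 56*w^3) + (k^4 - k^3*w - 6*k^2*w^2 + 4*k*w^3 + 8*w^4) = k^4 - k^3*w + k^3 - 6*k^2*w^2 - 14*k^2*w + 4*k*w^3 + 41*k*w^2 + 8*w^4 + 56*w^3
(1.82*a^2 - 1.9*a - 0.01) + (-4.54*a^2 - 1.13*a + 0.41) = -2.72*a^2 - 3.03*a + 0.4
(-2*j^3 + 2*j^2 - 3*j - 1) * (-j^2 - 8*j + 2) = 2*j^5 + 14*j^4 - 17*j^3 + 29*j^2 + 2*j - 2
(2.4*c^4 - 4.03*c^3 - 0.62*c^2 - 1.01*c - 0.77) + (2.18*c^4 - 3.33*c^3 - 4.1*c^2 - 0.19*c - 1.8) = 4.58*c^4 - 7.36*c^3 - 4.72*c^2 - 1.2*c - 2.57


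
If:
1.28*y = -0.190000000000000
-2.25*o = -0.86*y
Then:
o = -0.06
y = -0.15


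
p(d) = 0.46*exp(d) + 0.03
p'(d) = 0.46*exp(d)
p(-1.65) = 0.12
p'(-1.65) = 0.09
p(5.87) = 162.98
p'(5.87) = 162.95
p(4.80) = 55.92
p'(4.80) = 55.89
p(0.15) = 0.56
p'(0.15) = 0.53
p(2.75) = 7.23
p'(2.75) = 7.20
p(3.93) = 23.45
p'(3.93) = 23.42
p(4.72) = 51.63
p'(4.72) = 51.60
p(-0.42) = 0.33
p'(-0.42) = 0.30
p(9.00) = 3727.45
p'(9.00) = 3727.42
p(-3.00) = 0.05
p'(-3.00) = 0.02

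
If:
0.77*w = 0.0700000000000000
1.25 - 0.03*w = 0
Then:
No Solution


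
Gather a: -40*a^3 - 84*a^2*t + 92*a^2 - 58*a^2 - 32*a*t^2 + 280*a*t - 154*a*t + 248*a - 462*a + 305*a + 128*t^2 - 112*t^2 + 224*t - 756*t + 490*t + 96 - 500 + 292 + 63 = -40*a^3 + a^2*(34 - 84*t) + a*(-32*t^2 + 126*t + 91) + 16*t^2 - 42*t - 49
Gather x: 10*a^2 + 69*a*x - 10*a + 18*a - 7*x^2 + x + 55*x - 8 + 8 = 10*a^2 + 8*a - 7*x^2 + x*(69*a + 56)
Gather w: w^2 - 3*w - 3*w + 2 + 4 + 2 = w^2 - 6*w + 8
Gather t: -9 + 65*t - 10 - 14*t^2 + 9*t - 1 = -14*t^2 + 74*t - 20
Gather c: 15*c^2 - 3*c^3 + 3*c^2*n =-3*c^3 + c^2*(3*n + 15)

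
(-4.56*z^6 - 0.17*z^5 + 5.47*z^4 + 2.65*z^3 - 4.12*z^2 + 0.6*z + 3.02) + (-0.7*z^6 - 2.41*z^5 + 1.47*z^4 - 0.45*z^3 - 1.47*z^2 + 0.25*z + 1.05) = -5.26*z^6 - 2.58*z^5 + 6.94*z^4 + 2.2*z^3 - 5.59*z^2 + 0.85*z + 4.07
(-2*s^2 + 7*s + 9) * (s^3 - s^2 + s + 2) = -2*s^5 + 9*s^4 - 6*s^2 + 23*s + 18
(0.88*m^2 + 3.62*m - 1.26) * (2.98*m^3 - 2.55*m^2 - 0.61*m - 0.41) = 2.6224*m^5 + 8.5436*m^4 - 13.5226*m^3 + 0.643999999999999*m^2 - 0.7156*m + 0.5166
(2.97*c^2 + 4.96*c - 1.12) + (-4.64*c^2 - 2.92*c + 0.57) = -1.67*c^2 + 2.04*c - 0.55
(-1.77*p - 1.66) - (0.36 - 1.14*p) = -0.63*p - 2.02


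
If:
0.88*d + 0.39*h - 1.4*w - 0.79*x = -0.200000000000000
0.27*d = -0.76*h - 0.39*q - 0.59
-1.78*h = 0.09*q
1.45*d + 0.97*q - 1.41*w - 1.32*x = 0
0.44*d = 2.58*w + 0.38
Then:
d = -3.41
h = -0.05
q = 0.94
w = -0.73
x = -2.28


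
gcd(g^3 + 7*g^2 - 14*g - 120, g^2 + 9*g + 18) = g + 6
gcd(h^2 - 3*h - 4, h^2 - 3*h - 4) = h^2 - 3*h - 4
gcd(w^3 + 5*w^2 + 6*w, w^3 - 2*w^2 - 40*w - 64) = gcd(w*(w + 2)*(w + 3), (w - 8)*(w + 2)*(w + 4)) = w + 2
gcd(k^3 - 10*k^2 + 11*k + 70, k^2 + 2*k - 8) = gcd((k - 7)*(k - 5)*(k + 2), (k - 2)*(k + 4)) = 1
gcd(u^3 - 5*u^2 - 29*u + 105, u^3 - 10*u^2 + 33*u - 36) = u - 3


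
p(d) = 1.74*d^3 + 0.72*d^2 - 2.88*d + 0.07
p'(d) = 5.22*d^2 + 1.44*d - 2.88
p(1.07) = -0.06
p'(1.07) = 4.64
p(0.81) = -0.87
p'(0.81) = 1.71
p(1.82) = 7.70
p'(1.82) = 17.03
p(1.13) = 0.25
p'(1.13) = 5.41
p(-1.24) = 1.43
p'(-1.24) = 3.36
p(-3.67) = -65.67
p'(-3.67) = 62.14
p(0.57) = -1.02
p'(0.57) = -0.36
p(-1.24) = 1.43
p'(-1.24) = 3.36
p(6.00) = 384.55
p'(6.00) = 193.68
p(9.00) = 1300.93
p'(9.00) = 432.90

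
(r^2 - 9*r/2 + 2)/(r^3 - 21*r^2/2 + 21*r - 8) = (r - 4)/(r^2 - 10*r + 16)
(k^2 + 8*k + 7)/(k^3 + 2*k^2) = (k^2 + 8*k + 7)/(k^2*(k + 2))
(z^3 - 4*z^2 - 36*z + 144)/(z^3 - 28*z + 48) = (z - 6)/(z - 2)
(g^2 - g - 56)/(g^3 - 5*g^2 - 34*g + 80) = (g + 7)/(g^2 + 3*g - 10)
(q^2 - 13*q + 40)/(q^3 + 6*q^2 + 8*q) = (q^2 - 13*q + 40)/(q*(q^2 + 6*q + 8))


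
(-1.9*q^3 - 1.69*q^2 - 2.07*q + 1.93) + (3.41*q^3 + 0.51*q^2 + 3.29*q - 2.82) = 1.51*q^3 - 1.18*q^2 + 1.22*q - 0.89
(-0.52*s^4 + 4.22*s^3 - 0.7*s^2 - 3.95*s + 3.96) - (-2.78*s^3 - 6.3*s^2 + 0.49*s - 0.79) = -0.52*s^4 + 7.0*s^3 + 5.6*s^2 - 4.44*s + 4.75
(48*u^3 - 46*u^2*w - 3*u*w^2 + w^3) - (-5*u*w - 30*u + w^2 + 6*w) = 48*u^3 - 46*u^2*w - 3*u*w^2 + 5*u*w + 30*u + w^3 - w^2 - 6*w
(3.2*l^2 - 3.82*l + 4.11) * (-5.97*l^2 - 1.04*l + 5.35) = -19.104*l^4 + 19.4774*l^3 - 3.4439*l^2 - 24.7114*l + 21.9885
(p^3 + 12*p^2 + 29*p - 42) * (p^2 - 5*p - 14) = p^5 + 7*p^4 - 45*p^3 - 355*p^2 - 196*p + 588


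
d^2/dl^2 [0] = 0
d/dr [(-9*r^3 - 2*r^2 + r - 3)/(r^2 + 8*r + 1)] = (-9*r^4 - 144*r^3 - 44*r^2 + 2*r + 25)/(r^4 + 16*r^3 + 66*r^2 + 16*r + 1)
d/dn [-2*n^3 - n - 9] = -6*n^2 - 1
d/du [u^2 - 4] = 2*u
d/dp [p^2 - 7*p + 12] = 2*p - 7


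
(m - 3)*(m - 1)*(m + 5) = m^3 + m^2 - 17*m + 15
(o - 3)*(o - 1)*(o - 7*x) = o^3 - 7*o^2*x - 4*o^2 + 28*o*x + 3*o - 21*x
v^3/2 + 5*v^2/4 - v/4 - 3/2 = (v/2 + 1)*(v - 1)*(v + 3/2)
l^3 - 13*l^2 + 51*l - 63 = (l - 7)*(l - 3)^2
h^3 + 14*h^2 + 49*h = h*(h + 7)^2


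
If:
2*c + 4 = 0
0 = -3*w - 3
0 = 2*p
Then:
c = -2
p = 0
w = -1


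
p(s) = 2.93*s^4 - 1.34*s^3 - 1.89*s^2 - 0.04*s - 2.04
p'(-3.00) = -341.32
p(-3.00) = 254.58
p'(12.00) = 19627.88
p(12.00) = 58166.28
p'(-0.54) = -1.02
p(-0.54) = -2.11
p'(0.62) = -1.14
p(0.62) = -2.68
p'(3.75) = 547.30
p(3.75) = 479.99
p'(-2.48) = -194.16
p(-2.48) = 117.71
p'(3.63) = 493.86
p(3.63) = 417.55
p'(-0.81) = -5.84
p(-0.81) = -1.27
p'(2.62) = 173.24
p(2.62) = 98.84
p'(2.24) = 103.05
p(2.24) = 47.09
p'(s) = 11.72*s^3 - 4.02*s^2 - 3.78*s - 0.04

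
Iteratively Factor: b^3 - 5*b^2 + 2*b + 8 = (b - 4)*(b^2 - b - 2) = (b - 4)*(b + 1)*(b - 2)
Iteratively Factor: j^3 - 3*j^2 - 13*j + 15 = (j + 3)*(j^2 - 6*j + 5) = (j - 1)*(j + 3)*(j - 5)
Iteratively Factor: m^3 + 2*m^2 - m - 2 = (m + 1)*(m^2 + m - 2) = (m + 1)*(m + 2)*(m - 1)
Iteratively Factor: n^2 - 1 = (n + 1)*(n - 1)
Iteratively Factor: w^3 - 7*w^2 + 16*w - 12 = (w - 2)*(w^2 - 5*w + 6) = (w - 3)*(w - 2)*(w - 2)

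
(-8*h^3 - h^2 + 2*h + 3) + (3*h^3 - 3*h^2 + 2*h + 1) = -5*h^3 - 4*h^2 + 4*h + 4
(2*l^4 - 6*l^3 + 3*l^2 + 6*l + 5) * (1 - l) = -2*l^5 + 8*l^4 - 9*l^3 - 3*l^2 + l + 5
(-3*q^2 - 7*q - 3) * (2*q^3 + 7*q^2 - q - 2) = -6*q^5 - 35*q^4 - 52*q^3 - 8*q^2 + 17*q + 6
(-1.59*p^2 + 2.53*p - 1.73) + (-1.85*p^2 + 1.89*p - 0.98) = -3.44*p^2 + 4.42*p - 2.71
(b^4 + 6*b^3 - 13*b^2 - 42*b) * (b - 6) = b^5 - 49*b^3 + 36*b^2 + 252*b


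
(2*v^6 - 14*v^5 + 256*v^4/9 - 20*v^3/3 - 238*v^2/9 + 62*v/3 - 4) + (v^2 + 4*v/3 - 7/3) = 2*v^6 - 14*v^5 + 256*v^4/9 - 20*v^3/3 - 229*v^2/9 + 22*v - 19/3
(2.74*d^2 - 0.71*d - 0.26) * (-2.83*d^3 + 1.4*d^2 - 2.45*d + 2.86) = -7.7542*d^5 + 5.8453*d^4 - 6.9712*d^3 + 9.2119*d^2 - 1.3936*d - 0.7436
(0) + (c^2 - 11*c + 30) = c^2 - 11*c + 30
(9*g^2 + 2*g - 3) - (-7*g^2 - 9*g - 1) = 16*g^2 + 11*g - 2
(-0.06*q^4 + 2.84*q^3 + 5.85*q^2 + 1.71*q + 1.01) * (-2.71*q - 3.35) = 0.1626*q^5 - 7.4954*q^4 - 25.3675*q^3 - 24.2316*q^2 - 8.4656*q - 3.3835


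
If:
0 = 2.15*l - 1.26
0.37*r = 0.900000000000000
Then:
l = 0.59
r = 2.43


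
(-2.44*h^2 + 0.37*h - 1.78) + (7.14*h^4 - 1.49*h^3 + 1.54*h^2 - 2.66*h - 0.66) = 7.14*h^4 - 1.49*h^3 - 0.9*h^2 - 2.29*h - 2.44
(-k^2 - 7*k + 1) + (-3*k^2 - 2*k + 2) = -4*k^2 - 9*k + 3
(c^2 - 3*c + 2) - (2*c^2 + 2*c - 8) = -c^2 - 5*c + 10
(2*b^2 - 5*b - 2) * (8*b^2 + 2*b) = 16*b^4 - 36*b^3 - 26*b^2 - 4*b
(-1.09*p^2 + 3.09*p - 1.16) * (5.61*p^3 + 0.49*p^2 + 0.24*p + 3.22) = -6.1149*p^5 + 16.8008*p^4 - 5.2551*p^3 - 3.3366*p^2 + 9.6714*p - 3.7352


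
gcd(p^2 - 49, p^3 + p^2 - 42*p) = p + 7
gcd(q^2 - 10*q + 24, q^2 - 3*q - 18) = q - 6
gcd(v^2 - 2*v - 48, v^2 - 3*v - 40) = v - 8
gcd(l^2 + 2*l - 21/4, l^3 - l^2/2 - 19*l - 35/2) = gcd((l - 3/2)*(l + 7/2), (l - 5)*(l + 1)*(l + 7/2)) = l + 7/2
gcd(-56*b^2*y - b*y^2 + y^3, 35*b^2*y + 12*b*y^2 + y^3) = 7*b*y + y^2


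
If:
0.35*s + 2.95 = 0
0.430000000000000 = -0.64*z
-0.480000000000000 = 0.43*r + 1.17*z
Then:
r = 0.71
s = -8.43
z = -0.67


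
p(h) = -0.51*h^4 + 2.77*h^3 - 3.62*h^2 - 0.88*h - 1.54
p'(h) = -2.04*h^3 + 8.31*h^2 - 7.24*h - 0.88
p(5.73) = -154.09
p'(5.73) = -153.31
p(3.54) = -7.23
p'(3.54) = -12.87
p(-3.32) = -201.85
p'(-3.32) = 189.41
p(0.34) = -2.16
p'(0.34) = -2.46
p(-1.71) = -28.83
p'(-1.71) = 46.00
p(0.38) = -2.26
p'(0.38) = -2.54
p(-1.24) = -12.50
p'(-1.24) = 24.76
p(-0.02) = -1.52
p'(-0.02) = -0.73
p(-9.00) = -5652.28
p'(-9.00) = 2224.55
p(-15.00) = -35970.34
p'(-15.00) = 8862.47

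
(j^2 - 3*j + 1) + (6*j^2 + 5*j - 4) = 7*j^2 + 2*j - 3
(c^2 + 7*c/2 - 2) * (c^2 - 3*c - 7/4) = c^4 + c^3/2 - 57*c^2/4 - c/8 + 7/2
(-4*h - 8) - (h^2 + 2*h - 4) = -h^2 - 6*h - 4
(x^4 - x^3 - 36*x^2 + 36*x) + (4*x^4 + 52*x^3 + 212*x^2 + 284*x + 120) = 5*x^4 + 51*x^3 + 176*x^2 + 320*x + 120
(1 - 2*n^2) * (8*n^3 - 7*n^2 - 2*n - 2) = -16*n^5 + 14*n^4 + 12*n^3 - 3*n^2 - 2*n - 2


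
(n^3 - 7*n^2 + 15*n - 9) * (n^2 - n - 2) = n^5 - 8*n^4 + 20*n^3 - 10*n^2 - 21*n + 18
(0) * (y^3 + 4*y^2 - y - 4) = 0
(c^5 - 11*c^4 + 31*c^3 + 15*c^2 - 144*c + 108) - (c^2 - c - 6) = c^5 - 11*c^4 + 31*c^3 + 14*c^2 - 143*c + 114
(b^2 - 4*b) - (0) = b^2 - 4*b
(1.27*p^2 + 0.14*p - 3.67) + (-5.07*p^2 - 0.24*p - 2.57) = -3.8*p^2 - 0.1*p - 6.24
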